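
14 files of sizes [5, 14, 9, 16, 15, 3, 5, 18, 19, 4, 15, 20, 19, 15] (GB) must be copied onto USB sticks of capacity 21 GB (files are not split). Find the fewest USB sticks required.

Total = 20 + 19 + 19 + 18 + 16 + 15 + 15 + 15 + 14 + 9 + 5 + 5 + 4 + 3 = 177 GB.
Lower bound: ⌈177/21⌉ = 9 USB sticks.
A packing using 10 USB sticks:
  USB stick 1: 20 = 20
  USB stick 2: 19 = 19
  USB stick 3: 19 = 19
  USB stick 4: 18 + 3 = 21
  USB stick 5: 16 + 5 = 21
  USB stick 6: 15 + 5 = 20
  USB stick 7: 15 + 4 = 19
  USB stick 8: 15 = 15
  USB stick 9: 14 = 14
  USB stick 10: 9 = 9
No arrangement into 9 USB sticks stays within capacity, so 10 is optimal.

10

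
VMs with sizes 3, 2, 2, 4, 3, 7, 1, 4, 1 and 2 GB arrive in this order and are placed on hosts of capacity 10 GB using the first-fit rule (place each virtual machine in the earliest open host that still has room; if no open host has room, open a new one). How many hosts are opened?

3

  3 → host 1 (new)  [load 3/10]
  2 → host 1  [load 5/10]
  2 → host 1  [load 7/10]
  4 → host 2 (new)  [load 4/10]
  3 → host 1  [load 10/10]
  7 → host 3 (new)  [load 7/10]
  1 → host 2  [load 5/10]
  4 → host 2  [load 9/10]
  1 → host 2  [load 10/10]
  2 → host 3  [load 9/10]
3 hosts opened.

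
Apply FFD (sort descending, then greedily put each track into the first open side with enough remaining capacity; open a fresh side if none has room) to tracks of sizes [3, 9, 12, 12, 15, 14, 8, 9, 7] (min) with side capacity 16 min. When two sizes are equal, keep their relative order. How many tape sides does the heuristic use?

Sorted descending: 15, 14, 12, 12, 9, 9, 8, 7, 3.
  15 → side 1 (new)  [load 15/16]
  14 → side 2 (new)  [load 14/16]
  12 → side 3 (new)  [load 12/16]
  12 → side 4 (new)  [load 12/16]
  9 → side 5 (new)  [load 9/16]
  9 → side 6 (new)  [load 9/16]
  8 → side 7 (new)  [load 8/16]
  7 → side 5  [load 16/16]
  3 → side 3  [load 15/16]
7 tape sides opened.

7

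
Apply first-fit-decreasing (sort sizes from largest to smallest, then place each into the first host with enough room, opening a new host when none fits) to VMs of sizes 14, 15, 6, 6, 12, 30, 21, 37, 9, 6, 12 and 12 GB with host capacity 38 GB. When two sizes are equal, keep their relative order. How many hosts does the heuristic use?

Sorted descending: 37, 30, 21, 15, 14, 12, 12, 12, 9, 6, 6, 6.
  37 → host 1 (new)  [load 37/38]
  30 → host 2 (new)  [load 30/38]
  21 → host 3 (new)  [load 21/38]
  15 → host 3  [load 36/38]
  14 → host 4 (new)  [load 14/38]
  12 → host 4  [load 26/38]
  12 → host 4  [load 38/38]
  12 → host 5 (new)  [load 12/38]
  9 → host 5  [load 21/38]
  6 → host 2  [load 36/38]
  6 → host 5  [load 27/38]
  6 → host 5  [load 33/38]
5 hosts opened.

5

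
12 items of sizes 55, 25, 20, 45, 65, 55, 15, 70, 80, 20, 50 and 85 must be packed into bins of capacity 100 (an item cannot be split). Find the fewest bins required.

Total = 85 + 80 + 70 + 65 + 55 + 55 + 50 + 45 + 25 + 20 + 20 + 15 = 585.
Lower bound: ⌈585/100⌉ = 6 bins.
A packing using 7 bins:
  bin 1: 85 + 15 = 100
  bin 2: 80 + 20 = 100
  bin 3: 70 + 25 = 95
  bin 4: 65 + 20 = 85
  bin 5: 55 + 45 = 100
  bin 6: 55 = 55
  bin 7: 50 = 50
No arrangement into 6 bins stays within capacity, so 7 is optimal.

7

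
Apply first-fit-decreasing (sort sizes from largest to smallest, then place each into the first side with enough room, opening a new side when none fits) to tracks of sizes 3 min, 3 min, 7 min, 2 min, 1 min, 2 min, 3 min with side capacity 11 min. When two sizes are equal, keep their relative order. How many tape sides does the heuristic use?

Sorted descending: 7, 3, 3, 3, 2, 2, 1.
  7 → side 1 (new)  [load 7/11]
  3 → side 1  [load 10/11]
  3 → side 2 (new)  [load 3/11]
  3 → side 2  [load 6/11]
  2 → side 2  [load 8/11]
  2 → side 2  [load 10/11]
  1 → side 1  [load 11/11]
2 tape sides opened.

2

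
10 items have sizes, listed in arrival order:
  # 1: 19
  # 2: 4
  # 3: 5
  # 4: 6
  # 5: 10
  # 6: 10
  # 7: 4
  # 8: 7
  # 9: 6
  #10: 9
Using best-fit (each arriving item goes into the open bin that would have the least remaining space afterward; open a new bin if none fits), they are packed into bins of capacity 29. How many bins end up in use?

3

  19 → bin 1 (new)  [load 19/29]
  4 → bin 1  [load 23/29]
  5 → bin 1  [load 28/29]
  6 → bin 2 (new)  [load 6/29]
  10 → bin 2  [load 16/29]
  10 → bin 2  [load 26/29]
  4 → bin 3 (new)  [load 4/29]
  7 → bin 3  [load 11/29]
  6 → bin 3  [load 17/29]
  9 → bin 3  [load 26/29]
3 bins opened.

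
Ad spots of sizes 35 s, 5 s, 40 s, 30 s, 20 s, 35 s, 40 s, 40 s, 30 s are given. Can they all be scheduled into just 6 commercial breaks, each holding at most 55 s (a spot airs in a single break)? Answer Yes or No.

Total = 275 s; ⌈275/55⌉ = 5.
7 ad spots each exceed half the capacity and cannot share a break, forcing at least 7 commercial breaks.
At least 7 commercial breaks are required, but only 6 are allowed.

No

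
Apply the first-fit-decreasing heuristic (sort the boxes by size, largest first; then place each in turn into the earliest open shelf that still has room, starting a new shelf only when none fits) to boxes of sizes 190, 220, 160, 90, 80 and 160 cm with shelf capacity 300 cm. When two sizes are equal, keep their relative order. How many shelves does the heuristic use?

Sorted descending: 220, 190, 160, 160, 90, 80.
  220 → shelf 1 (new)  [load 220/300]
  190 → shelf 2 (new)  [load 190/300]
  160 → shelf 3 (new)  [load 160/300]
  160 → shelf 4 (new)  [load 160/300]
  90 → shelf 2  [load 280/300]
  80 → shelf 1  [load 300/300]
4 shelves opened.

4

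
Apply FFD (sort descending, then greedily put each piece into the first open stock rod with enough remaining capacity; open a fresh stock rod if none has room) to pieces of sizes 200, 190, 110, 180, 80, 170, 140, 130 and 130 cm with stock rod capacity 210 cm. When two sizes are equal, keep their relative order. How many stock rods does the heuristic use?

Sorted descending: 200, 190, 180, 170, 140, 130, 130, 110, 80.
  200 → stock rod 1 (new)  [load 200/210]
  190 → stock rod 2 (new)  [load 190/210]
  180 → stock rod 3 (new)  [load 180/210]
  170 → stock rod 4 (new)  [load 170/210]
  140 → stock rod 5 (new)  [load 140/210]
  130 → stock rod 6 (new)  [load 130/210]
  130 → stock rod 7 (new)  [load 130/210]
  110 → stock rod 8 (new)  [load 110/210]
  80 → stock rod 6  [load 210/210]
8 stock rods opened.

8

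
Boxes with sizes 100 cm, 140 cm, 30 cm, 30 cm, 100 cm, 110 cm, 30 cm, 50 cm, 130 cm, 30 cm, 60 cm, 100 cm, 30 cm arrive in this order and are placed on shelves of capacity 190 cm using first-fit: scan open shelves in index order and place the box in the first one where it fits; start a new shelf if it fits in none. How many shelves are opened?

6

  100 → shelf 1 (new)  [load 100/190]
  140 → shelf 2 (new)  [load 140/190]
  30 → shelf 1  [load 130/190]
  30 → shelf 1  [load 160/190]
  100 → shelf 3 (new)  [load 100/190]
  110 → shelf 4 (new)  [load 110/190]
  30 → shelf 1  [load 190/190]
  50 → shelf 2  [load 190/190]
  130 → shelf 5 (new)  [load 130/190]
  30 → shelf 3  [load 130/190]
  60 → shelf 3  [load 190/190]
  100 → shelf 6 (new)  [load 100/190]
  30 → shelf 4  [load 140/190]
6 shelves opened.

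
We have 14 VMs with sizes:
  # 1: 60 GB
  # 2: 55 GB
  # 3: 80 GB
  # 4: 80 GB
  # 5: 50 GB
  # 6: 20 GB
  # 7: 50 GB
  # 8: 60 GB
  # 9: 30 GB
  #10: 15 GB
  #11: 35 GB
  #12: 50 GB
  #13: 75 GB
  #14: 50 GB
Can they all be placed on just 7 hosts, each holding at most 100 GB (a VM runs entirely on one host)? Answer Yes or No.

No

Total = 710 GB; ⌈710/100⌉ = 8.
At least 8 hosts are required, but only 7 are allowed.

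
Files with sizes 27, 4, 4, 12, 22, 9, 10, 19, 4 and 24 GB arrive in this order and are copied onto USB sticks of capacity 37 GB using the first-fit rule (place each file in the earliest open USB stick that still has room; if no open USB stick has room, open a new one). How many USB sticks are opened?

5

  27 → USB stick 1 (new)  [load 27/37]
  4 → USB stick 1  [load 31/37]
  4 → USB stick 1  [load 35/37]
  12 → USB stick 2 (new)  [load 12/37]
  22 → USB stick 2  [load 34/37]
  9 → USB stick 3 (new)  [load 9/37]
  10 → USB stick 3  [load 19/37]
  19 → USB stick 4 (new)  [load 19/37]
  4 → USB stick 3  [load 23/37]
  24 → USB stick 5 (new)  [load 24/37]
5 USB sticks opened.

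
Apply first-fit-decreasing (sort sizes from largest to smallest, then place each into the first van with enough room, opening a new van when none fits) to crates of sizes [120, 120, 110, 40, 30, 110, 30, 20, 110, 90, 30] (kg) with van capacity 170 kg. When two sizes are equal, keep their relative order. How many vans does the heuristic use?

6

Sorted descending: 120, 120, 110, 110, 110, 90, 40, 30, 30, 30, 20.
  120 → van 1 (new)  [load 120/170]
  120 → van 2 (new)  [load 120/170]
  110 → van 3 (new)  [load 110/170]
  110 → van 4 (new)  [load 110/170]
  110 → van 5 (new)  [load 110/170]
  90 → van 6 (new)  [load 90/170]
  40 → van 1  [load 160/170]
  30 → van 2  [load 150/170]
  30 → van 3  [load 140/170]
  30 → van 3  [load 170/170]
  20 → van 2  [load 170/170]
6 vans opened.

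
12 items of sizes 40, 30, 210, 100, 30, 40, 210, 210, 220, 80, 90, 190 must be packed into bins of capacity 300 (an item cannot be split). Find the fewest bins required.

Total = 220 + 210 + 210 + 210 + 190 + 100 + 90 + 80 + 40 + 40 + 30 + 30 = 1450.
Lower bound: ⌈1450/300⌉ = 5 bins.
A packing using 5 bins:
  bin 1: 220 + 80 = 300
  bin 2: 210 + 90 = 300
  bin 3: 210 + 40 + 40 = 290
  bin 4: 210 + 30 + 30 = 270
  bin 5: 190 + 100 = 290
This matches the lower bound, so 5 is optimal.

5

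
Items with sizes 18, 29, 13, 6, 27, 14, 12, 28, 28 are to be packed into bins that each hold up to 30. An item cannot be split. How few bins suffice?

Total = 29 + 28 + 28 + 27 + 18 + 14 + 13 + 12 + 6 = 175.
Lower bound: ⌈175/30⌉ = 6 bins.
A packing using 7 bins:
  bin 1: 29 = 29
  bin 2: 28 = 28
  bin 3: 28 = 28
  bin 4: 27 = 27
  bin 5: 18 + 12 = 30
  bin 6: 14 + 13 = 27
  bin 7: 6 = 6
No arrangement into 6 bins stays within capacity, so 7 is optimal.

7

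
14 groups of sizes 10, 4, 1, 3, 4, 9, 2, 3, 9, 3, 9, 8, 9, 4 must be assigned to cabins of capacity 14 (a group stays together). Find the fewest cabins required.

Total = 10 + 9 + 9 + 9 + 9 + 8 + 4 + 4 + 4 + 3 + 3 + 3 + 2 + 1 = 78.
Lower bound: ⌈78/14⌉ = 6 cabins.
A packing using 6 cabins:
  cabin 1: 10 + 4 = 14
  cabin 2: 9 + 4 + 1 = 14
  cabin 3: 9 + 4 = 13
  cabin 4: 9 + 3 + 2 = 14
  cabin 5: 9 + 3 = 12
  cabin 6: 8 + 3 = 11
This matches the lower bound, so 6 is optimal.

6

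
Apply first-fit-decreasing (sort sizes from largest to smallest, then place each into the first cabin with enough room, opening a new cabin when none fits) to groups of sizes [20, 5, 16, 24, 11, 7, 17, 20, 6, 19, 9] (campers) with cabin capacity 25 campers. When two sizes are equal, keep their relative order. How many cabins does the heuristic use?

7

Sorted descending: 24, 20, 20, 19, 17, 16, 11, 9, 7, 6, 5.
  24 → cabin 1 (new)  [load 24/25]
  20 → cabin 2 (new)  [load 20/25]
  20 → cabin 3 (new)  [load 20/25]
  19 → cabin 4 (new)  [load 19/25]
  17 → cabin 5 (new)  [load 17/25]
  16 → cabin 6 (new)  [load 16/25]
  11 → cabin 7 (new)  [load 11/25]
  9 → cabin 6  [load 25/25]
  7 → cabin 5  [load 24/25]
  6 → cabin 4  [load 25/25]
  5 → cabin 2  [load 25/25]
7 cabins opened.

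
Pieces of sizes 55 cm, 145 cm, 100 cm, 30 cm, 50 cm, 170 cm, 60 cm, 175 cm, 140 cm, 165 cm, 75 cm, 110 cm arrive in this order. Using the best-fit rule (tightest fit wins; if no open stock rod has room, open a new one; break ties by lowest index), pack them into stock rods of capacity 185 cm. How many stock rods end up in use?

  55 → stock rod 1 (new)  [load 55/185]
  145 → stock rod 2 (new)  [load 145/185]
  100 → stock rod 1  [load 155/185]
  30 → stock rod 1  [load 185/185]
  50 → stock rod 3 (new)  [load 50/185]
  170 → stock rod 4 (new)  [load 170/185]
  60 → stock rod 3  [load 110/185]
  175 → stock rod 5 (new)  [load 175/185]
  140 → stock rod 6 (new)  [load 140/185]
  165 → stock rod 7 (new)  [load 165/185]
  75 → stock rod 3  [load 185/185]
  110 → stock rod 8 (new)  [load 110/185]
8 stock rods opened.

8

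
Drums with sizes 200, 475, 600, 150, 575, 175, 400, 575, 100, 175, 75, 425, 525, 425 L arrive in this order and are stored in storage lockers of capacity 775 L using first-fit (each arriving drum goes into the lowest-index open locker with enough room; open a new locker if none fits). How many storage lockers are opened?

  200 → locker 1 (new)  [load 200/775]
  475 → locker 1  [load 675/775]
  600 → locker 2 (new)  [load 600/775]
  150 → locker 2  [load 750/775]
  575 → locker 3 (new)  [load 575/775]
  175 → locker 3  [load 750/775]
  400 → locker 4 (new)  [load 400/775]
  575 → locker 5 (new)  [load 575/775]
  100 → locker 1  [load 775/775]
  175 → locker 4  [load 575/775]
  75 → locker 4  [load 650/775]
  425 → locker 6 (new)  [load 425/775]
  525 → locker 7 (new)  [load 525/775]
  425 → locker 8 (new)  [load 425/775]
8 storage lockers opened.

8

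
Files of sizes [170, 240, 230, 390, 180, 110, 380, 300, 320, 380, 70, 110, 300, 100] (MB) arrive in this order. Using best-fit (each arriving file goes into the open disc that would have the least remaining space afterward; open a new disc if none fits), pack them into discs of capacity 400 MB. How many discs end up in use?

  170 → disc 1 (new)  [load 170/400]
  240 → disc 2 (new)  [load 240/400]
  230 → disc 1  [load 400/400]
  390 → disc 3 (new)  [load 390/400]
  180 → disc 4 (new)  [load 180/400]
  110 → disc 2  [load 350/400]
  380 → disc 5 (new)  [load 380/400]
  300 → disc 6 (new)  [load 300/400]
  320 → disc 7 (new)  [load 320/400]
  380 → disc 8 (new)  [load 380/400]
  70 → disc 7  [load 390/400]
  110 → disc 4  [load 290/400]
  300 → disc 9 (new)  [load 300/400]
  100 → disc 6  [load 400/400]
9 discs opened.

9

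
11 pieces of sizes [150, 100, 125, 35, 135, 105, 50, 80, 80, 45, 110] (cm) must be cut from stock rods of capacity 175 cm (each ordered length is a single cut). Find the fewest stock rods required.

Total = 150 + 135 + 125 + 110 + 105 + 100 + 80 + 80 + 50 + 45 + 35 = 1015 cm.
Lower bound: ⌈1015/175⌉ = 6 stock rods.
A packing using 7 stock rods:
  stock rod 1: 150 = 150
  stock rod 2: 135 + 35 = 170
  stock rod 3: 125 + 50 = 175
  stock rod 4: 110 + 45 = 155
  stock rod 5: 105 = 105
  stock rod 6: 100 = 100
  stock rod 7: 80 + 80 = 160
No arrangement into 6 stock rods stays within capacity, so 7 is optimal.

7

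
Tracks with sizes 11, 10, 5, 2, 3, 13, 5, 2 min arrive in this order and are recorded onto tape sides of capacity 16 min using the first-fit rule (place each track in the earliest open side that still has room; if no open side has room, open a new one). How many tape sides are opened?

  11 → side 1 (new)  [load 11/16]
  10 → side 2 (new)  [load 10/16]
  5 → side 1  [load 16/16]
  2 → side 2  [load 12/16]
  3 → side 2  [load 15/16]
  13 → side 3 (new)  [load 13/16]
  5 → side 4 (new)  [load 5/16]
  2 → side 3  [load 15/16]
4 tape sides opened.

4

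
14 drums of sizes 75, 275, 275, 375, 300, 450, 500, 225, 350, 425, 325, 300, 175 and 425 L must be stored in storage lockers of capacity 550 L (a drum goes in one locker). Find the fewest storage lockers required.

10

Total = 500 + 450 + 425 + 425 + 375 + 350 + 325 + 300 + 300 + 275 + 275 + 225 + 175 + 75 = 4475 L.
Lower bound: ⌈4475/550⌉ = 9 storage lockers.
A packing using 10 storage lockers:
  locker 1: 500 = 500
  locker 2: 450 + 75 = 525
  locker 3: 425 = 425
  locker 4: 425 = 425
  locker 5: 375 + 175 = 550
  locker 6: 350 = 350
  locker 7: 325 + 225 = 550
  locker 8: 300 = 300
  locker 9: 300 = 300
  locker 10: 275 + 275 = 550
No arrangement into 9 storage lockers stays within capacity, so 10 is optimal.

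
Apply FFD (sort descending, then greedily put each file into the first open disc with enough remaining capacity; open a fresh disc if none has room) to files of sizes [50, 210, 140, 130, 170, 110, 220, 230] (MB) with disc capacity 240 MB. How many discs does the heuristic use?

6

Sorted descending: 230, 220, 210, 170, 140, 130, 110, 50.
  230 → disc 1 (new)  [load 230/240]
  220 → disc 2 (new)  [load 220/240]
  210 → disc 3 (new)  [load 210/240]
  170 → disc 4 (new)  [load 170/240]
  140 → disc 5 (new)  [load 140/240]
  130 → disc 6 (new)  [load 130/240]
  110 → disc 6  [load 240/240]
  50 → disc 4  [load 220/240]
6 discs opened.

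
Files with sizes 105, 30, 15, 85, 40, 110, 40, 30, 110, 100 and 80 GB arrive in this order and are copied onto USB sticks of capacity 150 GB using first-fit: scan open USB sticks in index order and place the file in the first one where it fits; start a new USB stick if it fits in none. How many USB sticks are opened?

  105 → USB stick 1 (new)  [load 105/150]
  30 → USB stick 1  [load 135/150]
  15 → USB stick 1  [load 150/150]
  85 → USB stick 2 (new)  [load 85/150]
  40 → USB stick 2  [load 125/150]
  110 → USB stick 3 (new)  [load 110/150]
  40 → USB stick 3  [load 150/150]
  30 → USB stick 4 (new)  [load 30/150]
  110 → USB stick 4  [load 140/150]
  100 → USB stick 5 (new)  [load 100/150]
  80 → USB stick 6 (new)  [load 80/150]
6 USB sticks opened.

6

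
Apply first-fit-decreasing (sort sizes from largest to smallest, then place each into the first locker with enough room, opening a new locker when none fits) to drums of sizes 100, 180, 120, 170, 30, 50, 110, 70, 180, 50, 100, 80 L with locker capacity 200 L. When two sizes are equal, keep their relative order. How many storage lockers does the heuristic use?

Sorted descending: 180, 180, 170, 120, 110, 100, 100, 80, 70, 50, 50, 30.
  180 → locker 1 (new)  [load 180/200]
  180 → locker 2 (new)  [load 180/200]
  170 → locker 3 (new)  [load 170/200]
  120 → locker 4 (new)  [load 120/200]
  110 → locker 5 (new)  [load 110/200]
  100 → locker 6 (new)  [load 100/200]
  100 → locker 6  [load 200/200]
  80 → locker 4  [load 200/200]
  70 → locker 5  [load 180/200]
  50 → locker 7 (new)  [load 50/200]
  50 → locker 7  [load 100/200]
  30 → locker 3  [load 200/200]
7 storage lockers opened.

7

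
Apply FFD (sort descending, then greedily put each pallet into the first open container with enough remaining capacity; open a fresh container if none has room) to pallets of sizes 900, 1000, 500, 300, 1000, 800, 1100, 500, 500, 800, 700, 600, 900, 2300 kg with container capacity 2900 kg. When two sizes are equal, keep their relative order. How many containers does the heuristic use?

Sorted descending: 2300, 1100, 1000, 1000, 900, 900, 800, 800, 700, 600, 500, 500, 500, 300.
  2300 → container 1 (new)  [load 2300/2900]
  1100 → container 2 (new)  [load 1100/2900]
  1000 → container 2  [load 2100/2900]
  1000 → container 3 (new)  [load 1000/2900]
  900 → container 3  [load 1900/2900]
  900 → container 3  [load 2800/2900]
  800 → container 2  [load 2900/2900]
  800 → container 4 (new)  [load 800/2900]
  700 → container 4  [load 1500/2900]
  600 → container 1  [load 2900/2900]
  500 → container 4  [load 2000/2900]
  500 → container 4  [load 2500/2900]
  500 → container 5 (new)  [load 500/2900]
  300 → container 4  [load 2800/2900]
5 containers opened.

5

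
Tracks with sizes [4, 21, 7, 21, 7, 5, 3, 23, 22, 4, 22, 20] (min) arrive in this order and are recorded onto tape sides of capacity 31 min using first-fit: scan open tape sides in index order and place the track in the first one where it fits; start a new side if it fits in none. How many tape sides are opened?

  4 → side 1 (new)  [load 4/31]
  21 → side 1  [load 25/31]
  7 → side 2 (new)  [load 7/31]
  21 → side 2  [load 28/31]
  7 → side 3 (new)  [load 7/31]
  5 → side 1  [load 30/31]
  3 → side 2  [load 31/31]
  23 → side 3  [load 30/31]
  22 → side 4 (new)  [load 22/31]
  4 → side 4  [load 26/31]
  22 → side 5 (new)  [load 22/31]
  20 → side 6 (new)  [load 20/31]
6 tape sides opened.

6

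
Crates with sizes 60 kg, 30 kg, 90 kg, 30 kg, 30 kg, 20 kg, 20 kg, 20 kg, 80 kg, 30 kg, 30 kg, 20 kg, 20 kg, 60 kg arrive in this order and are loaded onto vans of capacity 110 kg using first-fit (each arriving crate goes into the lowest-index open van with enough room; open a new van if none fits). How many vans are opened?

  60 → van 1 (new)  [load 60/110]
  30 → van 1  [load 90/110]
  90 → van 2 (new)  [load 90/110]
  30 → van 3 (new)  [load 30/110]
  30 → van 3  [load 60/110]
  20 → van 1  [load 110/110]
  20 → van 2  [load 110/110]
  20 → van 3  [load 80/110]
  80 → van 4 (new)  [load 80/110]
  30 → van 3  [load 110/110]
  30 → van 4  [load 110/110]
  20 → van 5 (new)  [load 20/110]
  20 → van 5  [load 40/110]
  60 → van 5  [load 100/110]
5 vans opened.

5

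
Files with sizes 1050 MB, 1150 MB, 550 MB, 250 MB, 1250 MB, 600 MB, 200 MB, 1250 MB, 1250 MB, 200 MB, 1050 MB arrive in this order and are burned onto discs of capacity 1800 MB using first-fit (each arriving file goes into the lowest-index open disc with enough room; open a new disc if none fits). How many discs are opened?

6

  1050 → disc 1 (new)  [load 1050/1800]
  1150 → disc 2 (new)  [load 1150/1800]
  550 → disc 1  [load 1600/1800]
  250 → disc 2  [load 1400/1800]
  1250 → disc 3 (new)  [load 1250/1800]
  600 → disc 4 (new)  [load 600/1800]
  200 → disc 1  [load 1800/1800]
  1250 → disc 5 (new)  [load 1250/1800]
  1250 → disc 6 (new)  [load 1250/1800]
  200 → disc 2  [load 1600/1800]
  1050 → disc 4  [load 1650/1800]
6 discs opened.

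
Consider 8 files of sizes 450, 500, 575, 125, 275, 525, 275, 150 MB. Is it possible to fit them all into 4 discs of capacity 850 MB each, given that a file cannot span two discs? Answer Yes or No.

Yes

A valid assignment using 4 discs:
  disc 1: 575 + 275 = 850
  disc 2: 525 + 275 = 800
  disc 3: 500 + 150 + 125 = 775
  disc 4: 450 = 450
Every load is within 850 MB, so 4 discs suffice.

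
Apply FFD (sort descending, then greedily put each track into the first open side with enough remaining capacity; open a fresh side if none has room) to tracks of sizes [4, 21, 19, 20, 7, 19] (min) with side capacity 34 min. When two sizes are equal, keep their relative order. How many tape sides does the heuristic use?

Sorted descending: 21, 20, 19, 19, 7, 4.
  21 → side 1 (new)  [load 21/34]
  20 → side 2 (new)  [load 20/34]
  19 → side 3 (new)  [load 19/34]
  19 → side 4 (new)  [load 19/34]
  7 → side 1  [load 28/34]
  4 → side 1  [load 32/34]
4 tape sides opened.

4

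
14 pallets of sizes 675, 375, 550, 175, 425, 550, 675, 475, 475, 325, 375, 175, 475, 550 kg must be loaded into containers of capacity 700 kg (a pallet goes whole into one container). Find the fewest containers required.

Total = 675 + 675 + 550 + 550 + 550 + 475 + 475 + 475 + 425 + 375 + 375 + 325 + 175 + 175 = 6275 kg.
Lower bound: ⌈6275/700⌉ = 9 containers.
Also, 11 pallets each exceed 350 kg, and no two of those can share a container, so at least 11 containers are needed.
A packing using 11 containers:
  container 1: 675 = 675
  container 2: 675 = 675
  container 3: 550 = 550
  container 4: 550 = 550
  container 5: 550 = 550
  container 6: 475 + 175 = 650
  container 7: 475 + 175 = 650
  container 8: 475 = 475
  container 9: 425 = 425
  container 10: 375 + 325 = 700
  container 11: 375 = 375
This matches the lower bound, so 11 is optimal.

11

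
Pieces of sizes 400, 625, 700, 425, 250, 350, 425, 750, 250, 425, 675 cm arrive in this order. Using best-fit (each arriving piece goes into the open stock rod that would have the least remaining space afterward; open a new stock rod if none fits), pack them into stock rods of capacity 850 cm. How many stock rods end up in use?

7

  400 → stock rod 1 (new)  [load 400/850]
  625 → stock rod 2 (new)  [load 625/850]
  700 → stock rod 3 (new)  [load 700/850]
  425 → stock rod 1  [load 825/850]
  250 → stock rod 4 (new)  [load 250/850]
  350 → stock rod 4  [load 600/850]
  425 → stock rod 5 (new)  [load 425/850]
  750 → stock rod 6 (new)  [load 750/850]
  250 → stock rod 4  [load 850/850]
  425 → stock rod 5  [load 850/850]
  675 → stock rod 7 (new)  [load 675/850]
7 stock rods opened.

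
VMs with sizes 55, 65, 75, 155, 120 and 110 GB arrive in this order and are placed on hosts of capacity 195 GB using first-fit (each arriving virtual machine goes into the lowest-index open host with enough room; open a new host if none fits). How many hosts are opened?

  55 → host 1 (new)  [load 55/195]
  65 → host 1  [load 120/195]
  75 → host 1  [load 195/195]
  155 → host 2 (new)  [load 155/195]
  120 → host 3 (new)  [load 120/195]
  110 → host 4 (new)  [load 110/195]
4 hosts opened.

4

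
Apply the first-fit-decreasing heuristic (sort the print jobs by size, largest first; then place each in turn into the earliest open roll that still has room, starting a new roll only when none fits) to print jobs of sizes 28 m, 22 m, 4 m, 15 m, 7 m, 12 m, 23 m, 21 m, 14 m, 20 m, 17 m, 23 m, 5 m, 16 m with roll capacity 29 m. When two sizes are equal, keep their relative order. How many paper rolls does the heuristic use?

Sorted descending: 28, 23, 23, 22, 21, 20, 17, 16, 15, 14, 12, 7, 5, 4.
  28 → roll 1 (new)  [load 28/29]
  23 → roll 2 (new)  [load 23/29]
  23 → roll 3 (new)  [load 23/29]
  22 → roll 4 (new)  [load 22/29]
  21 → roll 5 (new)  [load 21/29]
  20 → roll 6 (new)  [load 20/29]
  17 → roll 7 (new)  [load 17/29]
  16 → roll 8 (new)  [load 16/29]
  15 → roll 9 (new)  [load 15/29]
  14 → roll 9  [load 29/29]
  12 → roll 7  [load 29/29]
  7 → roll 4  [load 29/29]
  5 → roll 2  [load 28/29]
  4 → roll 3  [load 27/29]
9 paper rolls opened.

9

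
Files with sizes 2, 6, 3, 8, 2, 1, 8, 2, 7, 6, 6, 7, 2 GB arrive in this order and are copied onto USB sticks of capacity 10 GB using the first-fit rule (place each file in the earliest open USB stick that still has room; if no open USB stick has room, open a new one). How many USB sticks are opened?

8

  2 → USB stick 1 (new)  [load 2/10]
  6 → USB stick 1  [load 8/10]
  3 → USB stick 2 (new)  [load 3/10]
  8 → USB stick 3 (new)  [load 8/10]
  2 → USB stick 1  [load 10/10]
  1 → USB stick 2  [load 4/10]
  8 → USB stick 4 (new)  [load 8/10]
  2 → USB stick 2  [load 6/10]
  7 → USB stick 5 (new)  [load 7/10]
  6 → USB stick 6 (new)  [load 6/10]
  6 → USB stick 7 (new)  [load 6/10]
  7 → USB stick 8 (new)  [load 7/10]
  2 → USB stick 2  [load 8/10]
8 USB sticks opened.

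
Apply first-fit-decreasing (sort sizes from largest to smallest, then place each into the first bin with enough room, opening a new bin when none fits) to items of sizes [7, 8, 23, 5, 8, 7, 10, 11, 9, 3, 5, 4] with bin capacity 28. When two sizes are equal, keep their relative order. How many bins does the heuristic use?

Sorted descending: 23, 11, 10, 9, 8, 8, 7, 7, 5, 5, 4, 3.
  23 → bin 1 (new)  [load 23/28]
  11 → bin 2 (new)  [load 11/28]
  10 → bin 2  [load 21/28]
  9 → bin 3 (new)  [load 9/28]
  8 → bin 3  [load 17/28]
  8 → bin 3  [load 25/28]
  7 → bin 2  [load 28/28]
  7 → bin 4 (new)  [load 7/28]
  5 → bin 1  [load 28/28]
  5 → bin 4  [load 12/28]
  4 → bin 4  [load 16/28]
  3 → bin 3  [load 28/28]
4 bins opened.

4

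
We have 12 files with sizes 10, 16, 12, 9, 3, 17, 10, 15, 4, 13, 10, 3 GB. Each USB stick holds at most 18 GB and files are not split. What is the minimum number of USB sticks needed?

Total = 17 + 16 + 15 + 13 + 12 + 10 + 10 + 10 + 9 + 4 + 3 + 3 = 122 GB.
Lower bound: ⌈122/18⌉ = 7 USB sticks.
Also, 8 files each exceed 9 GB, and no two of those can share a USB stick, so at least 8 USB sticks are needed.
A packing using 9 USB sticks:
  USB stick 1: 17 = 17
  USB stick 2: 16 = 16
  USB stick 3: 15 + 3 = 18
  USB stick 4: 13 + 4 = 17
  USB stick 5: 12 + 3 = 15
  USB stick 6: 10 = 10
  USB stick 7: 10 = 10
  USB stick 8: 10 = 10
  USB stick 9: 9 = 9
No arrangement into 8 USB sticks stays within capacity, so 9 is optimal.

9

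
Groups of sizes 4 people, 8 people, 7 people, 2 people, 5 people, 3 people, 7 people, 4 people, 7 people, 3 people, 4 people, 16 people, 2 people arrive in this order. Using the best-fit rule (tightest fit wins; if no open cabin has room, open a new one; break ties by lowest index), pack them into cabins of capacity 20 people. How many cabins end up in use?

  4 → cabin 1 (new)  [load 4/20]
  8 → cabin 1  [load 12/20]
  7 → cabin 1  [load 19/20]
  2 → cabin 2 (new)  [load 2/20]
  5 → cabin 2  [load 7/20]
  3 → cabin 2  [load 10/20]
  7 → cabin 2  [load 17/20]
  4 → cabin 3 (new)  [load 4/20]
  7 → cabin 3  [load 11/20]
  3 → cabin 2  [load 20/20]
  4 → cabin 3  [load 15/20]
  16 → cabin 4 (new)  [load 16/20]
  2 → cabin 4  [load 18/20]
4 cabins opened.

4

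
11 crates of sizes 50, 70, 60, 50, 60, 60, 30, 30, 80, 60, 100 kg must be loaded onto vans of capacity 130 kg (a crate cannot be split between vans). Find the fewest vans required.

Total = 100 + 80 + 70 + 60 + 60 + 60 + 60 + 50 + 50 + 30 + 30 = 650 kg.
Lower bound: ⌈650/130⌉ = 5 vans.
A packing using 6 vans:
  van 1: 100 + 30 = 130
  van 2: 80 + 50 = 130
  van 3: 70 + 60 = 130
  van 4: 60 + 60 = 120
  van 5: 60 + 50 = 110
  van 6: 30 = 30
No arrangement into 5 vans stays within capacity, so 6 is optimal.

6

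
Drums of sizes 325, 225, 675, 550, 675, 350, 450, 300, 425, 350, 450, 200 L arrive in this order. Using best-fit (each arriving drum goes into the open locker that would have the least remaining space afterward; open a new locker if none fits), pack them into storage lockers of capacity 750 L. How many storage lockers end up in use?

  325 → locker 1 (new)  [load 325/750]
  225 → locker 1  [load 550/750]
  675 → locker 2 (new)  [load 675/750]
  550 → locker 3 (new)  [load 550/750]
  675 → locker 4 (new)  [load 675/750]
  350 → locker 5 (new)  [load 350/750]
  450 → locker 6 (new)  [load 450/750]
  300 → locker 6  [load 750/750]
  425 → locker 7 (new)  [load 425/750]
  350 → locker 5  [load 700/750]
  450 → locker 8 (new)  [load 450/750]
  200 → locker 1  [load 750/750]
8 storage lockers opened.

8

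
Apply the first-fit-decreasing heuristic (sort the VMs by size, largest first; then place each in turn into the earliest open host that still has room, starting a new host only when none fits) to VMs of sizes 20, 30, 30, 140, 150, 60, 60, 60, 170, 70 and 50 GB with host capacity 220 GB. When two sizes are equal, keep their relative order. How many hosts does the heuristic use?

Sorted descending: 170, 150, 140, 70, 60, 60, 60, 50, 30, 30, 20.
  170 → host 1 (new)  [load 170/220]
  150 → host 2 (new)  [load 150/220]
  140 → host 3 (new)  [load 140/220]
  70 → host 2  [load 220/220]
  60 → host 3  [load 200/220]
  60 → host 4 (new)  [load 60/220]
  60 → host 4  [load 120/220]
  50 → host 1  [load 220/220]
  30 → host 4  [load 150/220]
  30 → host 4  [load 180/220]
  20 → host 3  [load 220/220]
4 hosts opened.

4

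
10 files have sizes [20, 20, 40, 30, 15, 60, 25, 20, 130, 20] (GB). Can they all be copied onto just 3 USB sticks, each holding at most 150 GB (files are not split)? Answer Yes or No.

Yes

A valid assignment using 3 USB sticks:
  USB stick 1: 130 + 20 = 150
  USB stick 2: 60 + 40 + 30 + 20 = 150
  USB stick 3: 25 + 20 + 20 + 15 = 80
Every load is within 150 GB, so 3 USB sticks suffice.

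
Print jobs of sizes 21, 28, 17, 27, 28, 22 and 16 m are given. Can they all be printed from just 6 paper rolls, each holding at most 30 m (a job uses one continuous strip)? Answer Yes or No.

No

Total = 159 m; ⌈159/30⌉ = 6.
7 print jobs each exceed half the capacity and cannot share a roll, forcing at least 7 paper rolls.
At least 7 paper rolls are required, but only 6 are allowed.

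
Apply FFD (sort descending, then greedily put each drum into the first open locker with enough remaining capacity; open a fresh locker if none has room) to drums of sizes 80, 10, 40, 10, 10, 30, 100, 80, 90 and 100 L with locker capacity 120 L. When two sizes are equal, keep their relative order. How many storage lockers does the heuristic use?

5

Sorted descending: 100, 100, 90, 80, 80, 40, 30, 10, 10, 10.
  100 → locker 1 (new)  [load 100/120]
  100 → locker 2 (new)  [load 100/120]
  90 → locker 3 (new)  [load 90/120]
  80 → locker 4 (new)  [load 80/120]
  80 → locker 5 (new)  [load 80/120]
  40 → locker 4  [load 120/120]
  30 → locker 3  [load 120/120]
  10 → locker 1  [load 110/120]
  10 → locker 1  [load 120/120]
  10 → locker 2  [load 110/120]
5 storage lockers opened.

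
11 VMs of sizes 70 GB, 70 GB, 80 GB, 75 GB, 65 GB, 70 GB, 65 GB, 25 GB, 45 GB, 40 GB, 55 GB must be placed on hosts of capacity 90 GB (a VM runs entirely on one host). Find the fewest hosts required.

Total = 80 + 75 + 70 + 70 + 70 + 65 + 65 + 55 + 45 + 40 + 25 = 660 GB.
Lower bound: ⌈660/90⌉ = 8 hosts.
A packing using 9 hosts:
  host 1: 80 = 80
  host 2: 75 = 75
  host 3: 70 = 70
  host 4: 70 = 70
  host 5: 70 = 70
  host 6: 65 + 25 = 90
  host 7: 65 = 65
  host 8: 55 = 55
  host 9: 45 + 40 = 85
No arrangement into 8 hosts stays within capacity, so 9 is optimal.

9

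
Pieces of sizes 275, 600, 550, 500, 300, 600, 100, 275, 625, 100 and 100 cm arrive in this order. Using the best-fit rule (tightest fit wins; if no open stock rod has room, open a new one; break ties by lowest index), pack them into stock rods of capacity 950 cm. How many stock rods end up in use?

  275 → stock rod 1 (new)  [load 275/950]
  600 → stock rod 1  [load 875/950]
  550 → stock rod 2 (new)  [load 550/950]
  500 → stock rod 3 (new)  [load 500/950]
  300 → stock rod 2  [load 850/950]
  600 → stock rod 4 (new)  [load 600/950]
  100 → stock rod 2  [load 950/950]
  275 → stock rod 4  [load 875/950]
  625 → stock rod 5 (new)  [load 625/950]
  100 → stock rod 5  [load 725/950]
  100 → stock rod 5  [load 825/950]
5 stock rods opened.

5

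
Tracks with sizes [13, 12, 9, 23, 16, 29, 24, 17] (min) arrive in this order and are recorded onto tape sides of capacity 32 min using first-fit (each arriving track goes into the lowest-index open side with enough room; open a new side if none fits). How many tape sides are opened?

6

  13 → side 1 (new)  [load 13/32]
  12 → side 1  [load 25/32]
  9 → side 2 (new)  [load 9/32]
  23 → side 2  [load 32/32]
  16 → side 3 (new)  [load 16/32]
  29 → side 4 (new)  [load 29/32]
  24 → side 5 (new)  [load 24/32]
  17 → side 6 (new)  [load 17/32]
6 tape sides opened.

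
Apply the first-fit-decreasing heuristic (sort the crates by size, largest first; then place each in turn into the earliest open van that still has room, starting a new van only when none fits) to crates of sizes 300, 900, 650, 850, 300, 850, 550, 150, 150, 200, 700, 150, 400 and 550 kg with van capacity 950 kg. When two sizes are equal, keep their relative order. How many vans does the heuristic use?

8

Sorted descending: 900, 850, 850, 700, 650, 550, 550, 400, 300, 300, 200, 150, 150, 150.
  900 → van 1 (new)  [load 900/950]
  850 → van 2 (new)  [load 850/950]
  850 → van 3 (new)  [load 850/950]
  700 → van 4 (new)  [load 700/950]
  650 → van 5 (new)  [load 650/950]
  550 → van 6 (new)  [load 550/950]
  550 → van 7 (new)  [load 550/950]
  400 → van 6  [load 950/950]
  300 → van 5  [load 950/950]
  300 → van 7  [load 850/950]
  200 → van 4  [load 900/950]
  150 → van 8 (new)  [load 150/950]
  150 → van 8  [load 300/950]
  150 → van 8  [load 450/950]
8 vans opened.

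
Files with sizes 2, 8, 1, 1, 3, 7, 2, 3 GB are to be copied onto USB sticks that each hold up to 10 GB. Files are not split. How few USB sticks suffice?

3

Total = 8 + 7 + 3 + 3 + 2 + 2 + 1 + 1 = 27 GB.
Lower bound: ⌈27/10⌉ = 3 USB sticks.
A packing using 3 USB sticks:
  USB stick 1: 8 + 2 = 10
  USB stick 2: 7 + 3 = 10
  USB stick 3: 3 + 2 + 1 + 1 = 7
This matches the lower bound, so 3 is optimal.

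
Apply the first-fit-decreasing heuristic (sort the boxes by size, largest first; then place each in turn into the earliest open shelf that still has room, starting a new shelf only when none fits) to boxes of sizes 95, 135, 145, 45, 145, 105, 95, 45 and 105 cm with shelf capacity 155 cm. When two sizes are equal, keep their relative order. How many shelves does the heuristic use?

7

Sorted descending: 145, 145, 135, 105, 105, 95, 95, 45, 45.
  145 → shelf 1 (new)  [load 145/155]
  145 → shelf 2 (new)  [load 145/155]
  135 → shelf 3 (new)  [load 135/155]
  105 → shelf 4 (new)  [load 105/155]
  105 → shelf 5 (new)  [load 105/155]
  95 → shelf 6 (new)  [load 95/155]
  95 → shelf 7 (new)  [load 95/155]
  45 → shelf 4  [load 150/155]
  45 → shelf 5  [load 150/155]
7 shelves opened.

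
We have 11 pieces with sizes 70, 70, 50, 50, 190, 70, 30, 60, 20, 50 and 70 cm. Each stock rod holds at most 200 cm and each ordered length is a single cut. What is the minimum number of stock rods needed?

4

Total = 190 + 70 + 70 + 70 + 70 + 60 + 50 + 50 + 50 + 30 + 20 = 730 cm.
Lower bound: ⌈730/200⌉ = 4 stock rods.
A packing using 4 stock rods:
  stock rod 1: 190 = 190
  stock rod 2: 70 + 70 + 60 = 200
  stock rod 3: 70 + 70 + 50 = 190
  stock rod 4: 50 + 50 + 30 + 20 = 150
This matches the lower bound, so 4 is optimal.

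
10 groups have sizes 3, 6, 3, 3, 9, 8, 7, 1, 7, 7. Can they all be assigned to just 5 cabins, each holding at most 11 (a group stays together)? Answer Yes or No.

Total = 54; ⌈54/11⌉ = 5.
6 groups each exceed half the capacity and cannot share a cabin, forcing at least 6 cabins.
At least 6 cabins are required, but only 5 are allowed.

No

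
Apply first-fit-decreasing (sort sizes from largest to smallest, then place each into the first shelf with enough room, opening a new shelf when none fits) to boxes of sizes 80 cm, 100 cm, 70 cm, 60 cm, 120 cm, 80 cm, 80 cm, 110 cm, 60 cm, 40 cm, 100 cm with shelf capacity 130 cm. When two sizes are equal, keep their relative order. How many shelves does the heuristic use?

Sorted descending: 120, 110, 100, 100, 80, 80, 80, 70, 60, 60, 40.
  120 → shelf 1 (new)  [load 120/130]
  110 → shelf 2 (new)  [load 110/130]
  100 → shelf 3 (new)  [load 100/130]
  100 → shelf 4 (new)  [load 100/130]
  80 → shelf 5 (new)  [load 80/130]
  80 → shelf 6 (new)  [load 80/130]
  80 → shelf 7 (new)  [load 80/130]
  70 → shelf 8 (new)  [load 70/130]
  60 → shelf 8  [load 130/130]
  60 → shelf 9 (new)  [load 60/130]
  40 → shelf 5  [load 120/130]
9 shelves opened.

9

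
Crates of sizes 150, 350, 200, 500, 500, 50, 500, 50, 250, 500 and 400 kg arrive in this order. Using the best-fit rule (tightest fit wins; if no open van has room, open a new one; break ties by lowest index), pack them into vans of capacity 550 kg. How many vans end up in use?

  150 → van 1 (new)  [load 150/550]
  350 → van 1  [load 500/550]
  200 → van 2 (new)  [load 200/550]
  500 → van 3 (new)  [load 500/550]
  500 → van 4 (new)  [load 500/550]
  50 → van 1  [load 550/550]
  500 → van 5 (new)  [load 500/550]
  50 → van 3  [load 550/550]
  250 → van 2  [load 450/550]
  500 → van 6 (new)  [load 500/550]
  400 → van 7 (new)  [load 400/550]
7 vans opened.

7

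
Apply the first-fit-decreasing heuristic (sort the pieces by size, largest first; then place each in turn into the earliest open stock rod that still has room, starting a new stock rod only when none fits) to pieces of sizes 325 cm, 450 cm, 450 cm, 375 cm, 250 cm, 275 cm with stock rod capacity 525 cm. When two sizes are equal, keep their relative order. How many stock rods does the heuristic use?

Sorted descending: 450, 450, 375, 325, 275, 250.
  450 → stock rod 1 (new)  [load 450/525]
  450 → stock rod 2 (new)  [load 450/525]
  375 → stock rod 3 (new)  [load 375/525]
  325 → stock rod 4 (new)  [load 325/525]
  275 → stock rod 5 (new)  [load 275/525]
  250 → stock rod 5  [load 525/525]
5 stock rods opened.

5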